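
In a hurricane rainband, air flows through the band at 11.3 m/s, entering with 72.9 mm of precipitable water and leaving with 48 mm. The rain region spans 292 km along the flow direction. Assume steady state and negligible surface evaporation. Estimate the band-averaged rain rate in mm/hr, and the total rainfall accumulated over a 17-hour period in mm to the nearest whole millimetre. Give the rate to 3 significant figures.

Column moisture flux per unit crosswind length is F = V × PW.
Inflow: F_in = 11.3 × 72.9 = 823.77 mm·m/s
Outflow: F_out = 11.3 × 48 = 542.4 mm·m/s
Steady-state rate R = (F_in − F_out)/L = (823.77 − 542.4) / 292000 m = 9.636e-04 mm/s.
R = 9.636e-04 × 3600 = 3.47 mm/hr.
Over 17 h: total = 3.47 × 17 = 58.99 ≈ 59 mm.

R ≈ 3.47 mm/hr; total ≈ 59 mm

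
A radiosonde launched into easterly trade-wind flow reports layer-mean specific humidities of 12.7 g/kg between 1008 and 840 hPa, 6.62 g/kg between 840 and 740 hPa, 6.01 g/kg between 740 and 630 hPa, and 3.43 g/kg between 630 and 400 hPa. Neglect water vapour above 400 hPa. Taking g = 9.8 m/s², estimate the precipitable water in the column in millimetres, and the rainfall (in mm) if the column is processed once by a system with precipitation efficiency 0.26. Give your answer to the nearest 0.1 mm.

Precipitable water is the column-integrated vapour mass per unit area: PW = (1/g) Σ q̄ Δp, with q in kg/kg and Δp in Pa (1 kg/m² of water = 1 mm).
Layer 1008–840 hPa: Δp = 168 hPa = 16800 Pa, q̄ = 0.0127 kg/kg → 0.0127 × 16800 / 9.8 = 21.77 mm
Layer 840–740 hPa: Δp = 100 hPa = 10000 Pa, q̄ = 0.00662 kg/kg → 0.00662 × 10000 / 9.8 = 6.76 mm
Layer 740–630 hPa: Δp = 110 hPa = 11000 Pa, q̄ = 0.00601 kg/kg → 0.00601 × 11000 / 9.8 = 6.75 mm
Layer 630–400 hPa: Δp = 230 hPa = 23000 Pa, q̄ = 0.00343 kg/kg → 0.00343 × 23000 / 9.8 = 8.05 mm
PW = 21.77 + 6.76 + 6.75 + 8.05 = 43.33 ≈ 43.3 mm.
Rainfall = ε × PW = 0.26 × 43.3 = 11.3 mm.

PW ≈ 43.3 mm; rainfall ≈ 11.3 mm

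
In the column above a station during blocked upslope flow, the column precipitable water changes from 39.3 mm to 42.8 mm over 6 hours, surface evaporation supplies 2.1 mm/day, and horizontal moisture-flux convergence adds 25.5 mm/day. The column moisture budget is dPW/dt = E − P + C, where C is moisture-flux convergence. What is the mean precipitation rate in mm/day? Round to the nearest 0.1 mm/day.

dPW/dt = (42.8 − 39.3) mm / (6/24 day) = +14.000 mm/day.
P = E + C − dPW/dt = 2.1 + (25.5) − (+14.000) = 13.6 mm/day.

P ≈ 13.6 mm/day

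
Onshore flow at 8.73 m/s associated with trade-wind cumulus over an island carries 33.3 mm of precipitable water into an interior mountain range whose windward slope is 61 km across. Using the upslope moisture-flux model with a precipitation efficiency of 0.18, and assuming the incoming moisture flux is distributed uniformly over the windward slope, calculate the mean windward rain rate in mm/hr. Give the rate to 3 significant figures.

Incoming column moisture flux per unit ridge length: F = V × PW = 8.73 × 33.3 = 290.709 mm·m/s.
Spread over the 61 km slope with efficiency ε = 0.18: R = ε·F/W = 0.18 × 290.709 / 61000 m = 8.578e-04 mm/s.
R = 8.578e-04 × 3600 = 3.09 mm/hr.

R ≈ 3.09 mm/hr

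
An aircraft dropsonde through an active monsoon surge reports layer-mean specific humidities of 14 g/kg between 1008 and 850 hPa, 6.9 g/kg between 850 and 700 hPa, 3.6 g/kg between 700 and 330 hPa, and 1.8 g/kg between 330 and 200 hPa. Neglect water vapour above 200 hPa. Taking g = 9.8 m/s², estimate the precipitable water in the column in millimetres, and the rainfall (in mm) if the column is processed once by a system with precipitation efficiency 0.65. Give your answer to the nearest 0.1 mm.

Precipitable water is the column-integrated vapour mass per unit area: PW = (1/g) Σ q̄ Δp, with q in kg/kg and Δp in Pa (1 kg/m² of water = 1 mm).
Layer 1008–850 hPa: Δp = 158 hPa = 15800 Pa, q̄ = 0.014 kg/kg → 0.014 × 15800 / 9.8 = 22.57 mm
Layer 850–700 hPa: Δp = 150 hPa = 15000 Pa, q̄ = 0.0069 kg/kg → 0.0069 × 15000 / 9.8 = 10.56 mm
Layer 700–330 hPa: Δp = 370 hPa = 37000 Pa, q̄ = 0.0036 kg/kg → 0.0036 × 37000 / 9.8 = 13.59 mm
Layer 330–200 hPa: Δp = 130 hPa = 13000 Pa, q̄ = 0.0018 kg/kg → 0.0018 × 13000 / 9.8 = 2.39 mm
PW = 22.57 + 10.56 + 13.59 + 2.39 = 49.11 ≈ 49.1 mm.
Rainfall = ε × PW = 0.65 × 49.1 = 31.9 mm.

PW ≈ 49.1 mm; rainfall ≈ 31.9 mm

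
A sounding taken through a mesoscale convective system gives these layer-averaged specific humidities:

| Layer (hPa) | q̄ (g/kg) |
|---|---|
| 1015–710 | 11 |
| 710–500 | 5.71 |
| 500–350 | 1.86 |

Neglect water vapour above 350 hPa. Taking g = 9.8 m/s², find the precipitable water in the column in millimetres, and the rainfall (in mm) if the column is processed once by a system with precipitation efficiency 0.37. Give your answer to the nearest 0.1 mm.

PW ≈ 49.3 mm; rainfall ≈ 18.2 mm

Precipitable water is the column-integrated vapour mass per unit area: PW = (1/g) Σ q̄ Δp, with q in kg/kg and Δp in Pa (1 kg/m² of water = 1 mm).
Layer 1015–710 hPa: Δp = 305 hPa = 30500 Pa, q̄ = 0.011 kg/kg → 0.011 × 30500 / 9.8 = 34.23 mm
Layer 710–500 hPa: Δp = 210 hPa = 21000 Pa, q̄ = 0.00571 kg/kg → 0.00571 × 21000 / 9.8 = 12.24 mm
Layer 500–350 hPa: Δp = 150 hPa = 15000 Pa, q̄ = 0.00186 kg/kg → 0.00186 × 15000 / 9.8 = 2.85 mm
PW = 34.23 + 12.24 + 2.85 = 49.32 ≈ 49.3 mm.
Rainfall = ε × PW = 0.37 × 49.3 = 18.2 mm.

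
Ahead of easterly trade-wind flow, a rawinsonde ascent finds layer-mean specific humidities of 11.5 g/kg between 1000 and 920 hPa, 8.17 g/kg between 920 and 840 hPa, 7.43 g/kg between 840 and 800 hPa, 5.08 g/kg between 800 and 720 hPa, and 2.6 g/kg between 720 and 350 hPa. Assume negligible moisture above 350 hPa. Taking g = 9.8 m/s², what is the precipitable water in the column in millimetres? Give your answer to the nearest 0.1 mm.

PW ≈ 33.1 mm

Precipitable water is the column-integrated vapour mass per unit area: PW = (1/g) Σ q̄ Δp, with q in kg/kg and Δp in Pa (1 kg/m² of water = 1 mm).
Layer 1000–920 hPa: Δp = 80 hPa = 8000 Pa, q̄ = 0.0115 kg/kg → 0.0115 × 8000 / 9.8 = 9.39 mm
Layer 920–840 hPa: Δp = 80 hPa = 8000 Pa, q̄ = 0.00817 kg/kg → 0.00817 × 8000 / 9.8 = 6.67 mm
Layer 840–800 hPa: Δp = 40 hPa = 4000 Pa, q̄ = 0.00743 kg/kg → 0.00743 × 4000 / 9.8 = 3.03 mm
Layer 800–720 hPa: Δp = 80 hPa = 8000 Pa, q̄ = 0.00508 kg/kg → 0.00508 × 8000 / 9.8 = 4.15 mm
Layer 720–350 hPa: Δp = 370 hPa = 37000 Pa, q̄ = 0.0026 kg/kg → 0.0026 × 37000 / 9.8 = 9.82 mm
PW = 9.39 + 6.67 + 3.03 + 4.15 + 9.82 = 33.06 ≈ 33.1 mm.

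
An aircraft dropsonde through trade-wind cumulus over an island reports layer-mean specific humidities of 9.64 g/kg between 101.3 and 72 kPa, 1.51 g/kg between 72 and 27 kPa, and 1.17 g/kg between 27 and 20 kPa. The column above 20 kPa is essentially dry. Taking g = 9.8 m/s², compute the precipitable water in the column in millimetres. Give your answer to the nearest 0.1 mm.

PW ≈ 36.6 mm

Precipitable water is the column-integrated vapour mass per unit area: PW = (1/g) Σ q̄ Δp, with q in kg/kg and Δp in Pa (1 kg/m² of water = 1 mm).
Layer 101.3–72 kPa: Δp = 293 hPa = 29300 Pa, q̄ = 0.00964 kg/kg → 0.00964 × 29300 / 9.8 = 28.82 mm
Layer 72–27 kPa: Δp = 450 hPa = 45000 Pa, q̄ = 0.00151 kg/kg → 0.00151 × 45000 / 9.8 = 6.93 mm
Layer 27–20 kPa: Δp = 70 hPa = 7000 Pa, q̄ = 0.00117 kg/kg → 0.00117 × 7000 / 9.8 = 0.84 mm
PW = 28.82 + 6.93 + 0.84 = 36.59 ≈ 36.6 mm.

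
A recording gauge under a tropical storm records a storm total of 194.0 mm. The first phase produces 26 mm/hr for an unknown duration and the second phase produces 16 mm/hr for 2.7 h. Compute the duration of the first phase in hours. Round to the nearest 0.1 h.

Known phases: 16 × 2.7 = 43.2 mm.
Remaining depth = 194.0 − 43.2 = 150.8 mm.
Duration = 150.8 / 26 = 5.8 h.

duration ≈ 5.8 h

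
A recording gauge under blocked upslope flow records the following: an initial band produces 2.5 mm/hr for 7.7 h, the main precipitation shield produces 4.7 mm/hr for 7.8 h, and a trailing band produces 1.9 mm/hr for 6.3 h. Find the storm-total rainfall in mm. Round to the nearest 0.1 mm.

total ≈ 67.9 mm

Total = Σ Rᵢ Δtᵢ = 2.5 × 7.7 + 4.7 × 7.8 + 1.9 × 6.3
      = 19.25 + 36.66 + 11.97 = 67.9 mm.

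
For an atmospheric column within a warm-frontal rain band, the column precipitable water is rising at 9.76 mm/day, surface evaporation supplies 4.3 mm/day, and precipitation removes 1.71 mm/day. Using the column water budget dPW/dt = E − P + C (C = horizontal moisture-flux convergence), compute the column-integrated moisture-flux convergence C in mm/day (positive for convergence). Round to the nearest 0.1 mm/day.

dPW/dt = +9.76 mm/day.
C = dPW/dt − E + P = (+9.76) − 4.3 + 1.71 = 7.2 mm/day.

C ≈ 7.2 mm/day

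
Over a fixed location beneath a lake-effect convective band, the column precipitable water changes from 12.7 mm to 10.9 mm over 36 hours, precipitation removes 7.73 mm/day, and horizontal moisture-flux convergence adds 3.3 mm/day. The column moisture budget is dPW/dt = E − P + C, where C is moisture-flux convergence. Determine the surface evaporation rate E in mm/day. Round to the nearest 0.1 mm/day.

dPW/dt = (10.9 − 12.7) mm / (36/24 day) = -1.200 mm/day.
E = dPW/dt + P − C = (-1.200) + 7.73 − (3.3) = 3.2 mm/day.

E ≈ 3.2 mm/day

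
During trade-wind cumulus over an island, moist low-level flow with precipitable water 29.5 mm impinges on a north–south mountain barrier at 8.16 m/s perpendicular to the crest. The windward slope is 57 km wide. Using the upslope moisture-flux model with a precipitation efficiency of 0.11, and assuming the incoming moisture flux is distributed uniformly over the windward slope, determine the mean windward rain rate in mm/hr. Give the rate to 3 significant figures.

Incoming column moisture flux per unit ridge length: F = V × PW = 8.16 × 29.5 = 240.72 mm·m/s.
Spread over the 57 km slope with efficiency ε = 0.11: R = ε·F/W = 0.11 × 240.72 / 57000 m = 4.645e-04 mm/s.
R = 4.645e-04 × 3600 = 1.67 mm/hr.

R ≈ 1.67 mm/hr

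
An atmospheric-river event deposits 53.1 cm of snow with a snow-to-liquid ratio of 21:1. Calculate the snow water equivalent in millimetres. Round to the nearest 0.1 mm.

SWE ≈ 25.3 mm

SWE = snow depth / ratio = 53.1 cm / 21 = 2.529 cm = 25.3 mm.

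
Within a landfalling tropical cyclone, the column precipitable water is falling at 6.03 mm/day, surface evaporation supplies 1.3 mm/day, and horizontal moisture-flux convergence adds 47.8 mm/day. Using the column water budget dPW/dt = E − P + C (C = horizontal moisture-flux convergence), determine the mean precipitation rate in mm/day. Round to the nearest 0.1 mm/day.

dPW/dt = -6.03 mm/day.
P = E + C − dPW/dt = 1.3 + (47.8) − (-6.03) = 55.1 mm/day.

P ≈ 55.1 mm/day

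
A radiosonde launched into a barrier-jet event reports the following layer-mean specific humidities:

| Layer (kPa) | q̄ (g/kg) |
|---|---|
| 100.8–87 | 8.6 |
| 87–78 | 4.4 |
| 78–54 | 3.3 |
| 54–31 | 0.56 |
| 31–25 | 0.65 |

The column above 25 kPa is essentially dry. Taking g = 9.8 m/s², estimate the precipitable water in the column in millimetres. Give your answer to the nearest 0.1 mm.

Precipitable water is the column-integrated vapour mass per unit area: PW = (1/g) Σ q̄ Δp, with q in kg/kg and Δp in Pa (1 kg/m² of water = 1 mm).
Layer 100.8–87 kPa: Δp = 138 hPa = 13800 Pa, q̄ = 0.0086 kg/kg → 0.0086 × 13800 / 9.8 = 12.11 mm
Layer 87–78 kPa: Δp = 90 hPa = 9000 Pa, q̄ = 0.0044 kg/kg → 0.0044 × 9000 / 9.8 = 4.04 mm
Layer 78–54 kPa: Δp = 240 hPa = 24000 Pa, q̄ = 0.0033 kg/kg → 0.0033 × 24000 / 9.8 = 8.08 mm
Layer 54–31 kPa: Δp = 230 hPa = 23000 Pa, q̄ = 0.00056 kg/kg → 0.00056 × 23000 / 9.8 = 1.31 mm
Layer 31–25 kPa: Δp = 60 hPa = 6000 Pa, q̄ = 0.00065 kg/kg → 0.00065 × 6000 / 9.8 = 0.40 mm
PW = 12.11 + 4.04 + 8.08 + 1.31 + 0.40 = 25.94 ≈ 25.9 mm.

PW ≈ 25.9 mm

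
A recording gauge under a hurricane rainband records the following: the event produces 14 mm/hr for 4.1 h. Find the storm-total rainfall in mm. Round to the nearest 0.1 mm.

Total = Σ Rᵢ Δtᵢ = 14 × 4.1
      = 57.4 = 57.4 mm.

total ≈ 57.4 mm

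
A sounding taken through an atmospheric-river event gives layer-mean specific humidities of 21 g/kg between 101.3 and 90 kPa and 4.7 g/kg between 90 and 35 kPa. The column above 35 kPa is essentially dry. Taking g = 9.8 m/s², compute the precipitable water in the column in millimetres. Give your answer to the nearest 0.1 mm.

PW ≈ 50.6 mm

Precipitable water is the column-integrated vapour mass per unit area: PW = (1/g) Σ q̄ Δp, with q in kg/kg and Δp in Pa (1 kg/m² of water = 1 mm).
Layer 101.3–90 kPa: Δp = 113 hPa = 11300 Pa, q̄ = 0.021 kg/kg → 0.021 × 11300 / 9.8 = 24.21 mm
Layer 90–35 kPa: Δp = 550 hPa = 55000 Pa, q̄ = 0.0047 kg/kg → 0.0047 × 55000 / 9.8 = 26.38 mm
PW = 24.21 + 26.38 = 50.59 ≈ 50.6 mm.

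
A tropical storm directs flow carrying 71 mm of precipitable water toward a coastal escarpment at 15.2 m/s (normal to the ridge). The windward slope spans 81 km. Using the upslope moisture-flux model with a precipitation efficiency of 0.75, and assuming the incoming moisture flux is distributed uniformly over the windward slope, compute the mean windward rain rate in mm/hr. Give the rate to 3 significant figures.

R ≈ 36.0 mm/hr

Incoming column moisture flux per unit ridge length: F = V × PW = 15.2 × 71 = 1079.2 mm·m/s.
Spread over the 81 km slope with efficiency ε = 0.75: R = ε·F/W = 0.75 × 1079.2 / 81000 m = 9.993e-03 mm/s.
R = 9.993e-03 × 3600 = 36.0 mm/hr.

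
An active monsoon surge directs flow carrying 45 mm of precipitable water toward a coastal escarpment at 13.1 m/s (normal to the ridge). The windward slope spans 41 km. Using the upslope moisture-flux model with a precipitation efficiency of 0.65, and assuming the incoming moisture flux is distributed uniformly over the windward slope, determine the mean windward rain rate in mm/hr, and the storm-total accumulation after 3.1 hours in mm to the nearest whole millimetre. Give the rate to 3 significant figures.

Incoming column moisture flux per unit ridge length: F = V × PW = 13.1 × 45 = 589.5 mm·m/s.
Spread over the 41 km slope with efficiency ε = 0.65: R = ε·F/W = 0.65 × 589.5 / 41000 m = 9.346e-03 mm/s.
R = 9.346e-03 × 3600 = 33.6 mm/hr.
Over 3.1 h: total = 33.6 × 3.1 = 104.16 ≈ 104 mm.

R ≈ 33.6 mm/hr; total ≈ 104 mm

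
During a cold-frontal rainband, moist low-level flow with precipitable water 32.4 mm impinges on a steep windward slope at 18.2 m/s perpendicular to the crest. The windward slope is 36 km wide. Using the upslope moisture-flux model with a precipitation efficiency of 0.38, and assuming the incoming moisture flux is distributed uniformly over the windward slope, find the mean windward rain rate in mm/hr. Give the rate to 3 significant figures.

R ≈ 22.4 mm/hr

Incoming column moisture flux per unit ridge length: F = V × PW = 18.2 × 32.4 = 589.68 mm·m/s.
Spread over the 36 km slope with efficiency ε = 0.38: R = ε·F/W = 0.38 × 589.68 / 36000 m = 6.224e-03 mm/s.
R = 6.224e-03 × 3600 = 22.4 mm/hr.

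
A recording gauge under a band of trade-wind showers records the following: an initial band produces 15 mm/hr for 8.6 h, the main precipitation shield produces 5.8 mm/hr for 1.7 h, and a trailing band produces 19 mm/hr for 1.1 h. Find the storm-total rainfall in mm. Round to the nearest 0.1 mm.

Total = Σ Rᵢ Δtᵢ = 15 × 8.6 + 5.8 × 1.7 + 19 × 1.1
      = 129 + 9.86 + 20.9 = 159.8 mm.

total ≈ 159.8 mm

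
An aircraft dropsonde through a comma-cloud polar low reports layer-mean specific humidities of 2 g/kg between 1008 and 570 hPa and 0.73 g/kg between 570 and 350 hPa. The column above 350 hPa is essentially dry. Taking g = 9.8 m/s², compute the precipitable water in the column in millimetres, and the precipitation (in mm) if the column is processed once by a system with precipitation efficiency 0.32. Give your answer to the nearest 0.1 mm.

PW ≈ 10.6 mm; precipitation ≈ 3.4 mm

Precipitable water is the column-integrated vapour mass per unit area: PW = (1/g) Σ q̄ Δp, with q in kg/kg and Δp in Pa (1 kg/m² of water = 1 mm).
Layer 1008–570 hPa: Δp = 438 hPa = 43800 Pa, q̄ = 0.002 kg/kg → 0.002 × 43800 / 9.8 = 8.94 mm
Layer 570–350 hPa: Δp = 220 hPa = 22000 Pa, q̄ = 0.00073 kg/kg → 0.00073 × 22000 / 9.8 = 1.64 mm
PW = 8.94 + 1.64 = 10.58 ≈ 10.6 mm.
Precipitation = ε × PW = 0.32 × 10.6 = 3.4 mm.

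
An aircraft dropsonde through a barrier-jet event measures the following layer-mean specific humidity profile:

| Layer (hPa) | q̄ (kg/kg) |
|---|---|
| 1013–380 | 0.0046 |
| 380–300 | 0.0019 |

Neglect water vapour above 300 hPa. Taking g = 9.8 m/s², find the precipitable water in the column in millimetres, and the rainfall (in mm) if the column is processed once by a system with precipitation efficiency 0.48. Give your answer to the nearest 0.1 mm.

Precipitable water is the column-integrated vapour mass per unit area: PW = (1/g) Σ q̄ Δp, with q in kg/kg and Δp in Pa (1 kg/m² of water = 1 mm).
Layer 1013–380 hPa: Δp = 633 hPa = 63300 Pa, q̄ = 0.0046 kg/kg → 0.0046 × 63300 / 9.8 = 29.71 mm
Layer 380–300 hPa: Δp = 80 hPa = 8000 Pa, q̄ = 0.0019 kg/kg → 0.0019 × 8000 / 9.8 = 1.55 mm
PW = 29.71 + 1.55 = 31.26 ≈ 31.3 mm.
Rainfall = ε × PW = 0.48 × 31.3 = 15.0 mm.

PW ≈ 31.3 mm; rainfall ≈ 15.0 mm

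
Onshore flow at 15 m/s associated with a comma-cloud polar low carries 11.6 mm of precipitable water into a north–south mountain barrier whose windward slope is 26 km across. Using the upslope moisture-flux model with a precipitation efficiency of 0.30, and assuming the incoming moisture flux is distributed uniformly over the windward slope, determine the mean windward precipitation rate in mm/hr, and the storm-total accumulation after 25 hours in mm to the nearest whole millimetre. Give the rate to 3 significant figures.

Incoming column moisture flux per unit ridge length: F = V × PW = 15 × 11.6 = 174 mm·m/s.
Spread over the 26 km slope with efficiency ε = 0.30: R = ε·F/W = 0.30 × 174 / 26000 m = 2.008e-03 mm/s.
R = 2.008e-03 × 3600 = 7.23 mm/hr.
Over 25 h: total = 7.23 × 25 = 180.75 ≈ 181 mm.

R ≈ 7.23 mm/hr; total ≈ 181 mm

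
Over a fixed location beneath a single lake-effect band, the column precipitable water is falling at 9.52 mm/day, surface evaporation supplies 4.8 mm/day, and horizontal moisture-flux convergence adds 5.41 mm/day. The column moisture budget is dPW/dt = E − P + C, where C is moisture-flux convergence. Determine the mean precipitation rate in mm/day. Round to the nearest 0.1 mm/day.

P ≈ 19.7 mm/day

dPW/dt = -9.52 mm/day.
P = E + C − dPW/dt = 4.8 + (5.41) − (-9.52) = 19.7 mm/day.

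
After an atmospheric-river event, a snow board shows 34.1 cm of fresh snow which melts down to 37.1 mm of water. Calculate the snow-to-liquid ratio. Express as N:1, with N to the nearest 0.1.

ratio ≈ 9.2

Ratio = snow depth / SWE = 341 mm / 37.1 mm = 9.2, i.e. 9.2:1.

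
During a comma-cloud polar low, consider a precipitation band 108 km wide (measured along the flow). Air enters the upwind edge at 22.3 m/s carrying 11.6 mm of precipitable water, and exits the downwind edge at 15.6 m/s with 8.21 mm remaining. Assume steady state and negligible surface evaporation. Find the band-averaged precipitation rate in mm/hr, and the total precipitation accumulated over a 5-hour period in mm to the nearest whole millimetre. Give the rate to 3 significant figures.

Column moisture flux per unit crosswind length is F = V × PW.
Inflow: F_in = 22.3 × 11.6 = 258.68 mm·m/s
Outflow: F_out = 15.6 × 8.21 = 128.076 mm·m/s
Steady-state rate R = (F_in − F_out)/L = (258.68 − 128.076) / 108000 m = 1.209e-03 mm/s.
R = 1.209e-03 × 3600 = 4.35 mm/hr.
Over 5 h: total = 4.35 × 5 = 21.75 ≈ 22 mm.

R ≈ 4.35 mm/hr; total ≈ 22 mm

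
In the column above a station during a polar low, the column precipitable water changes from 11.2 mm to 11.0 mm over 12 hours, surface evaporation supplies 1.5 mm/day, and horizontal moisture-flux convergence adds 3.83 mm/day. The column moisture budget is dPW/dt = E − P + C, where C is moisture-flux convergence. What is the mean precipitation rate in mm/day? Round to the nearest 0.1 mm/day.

P ≈ 5.7 mm/day

dPW/dt = (11.0 − 11.2) mm / (12/24 day) = -0.400 mm/day.
P = E + C − dPW/dt = 1.5 + (3.83) − (-0.400) = 5.7 mm/day.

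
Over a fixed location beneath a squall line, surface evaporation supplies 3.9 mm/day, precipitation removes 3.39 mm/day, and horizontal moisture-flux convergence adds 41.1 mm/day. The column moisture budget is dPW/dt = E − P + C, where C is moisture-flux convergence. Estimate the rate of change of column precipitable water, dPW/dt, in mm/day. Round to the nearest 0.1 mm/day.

dPW/dt ≈ 41.6 mm/day

dPW/dt = E − P + C = 3.9 − 3.39 + (41.1) = 41.6 mm/day.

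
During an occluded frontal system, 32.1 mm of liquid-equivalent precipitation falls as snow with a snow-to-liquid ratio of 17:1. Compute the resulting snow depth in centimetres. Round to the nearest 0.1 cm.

Snow depth = liquid × ratio = 32.1 mm × 17 = 545.7 mm = 54.6 cm.

snow depth ≈ 54.6 cm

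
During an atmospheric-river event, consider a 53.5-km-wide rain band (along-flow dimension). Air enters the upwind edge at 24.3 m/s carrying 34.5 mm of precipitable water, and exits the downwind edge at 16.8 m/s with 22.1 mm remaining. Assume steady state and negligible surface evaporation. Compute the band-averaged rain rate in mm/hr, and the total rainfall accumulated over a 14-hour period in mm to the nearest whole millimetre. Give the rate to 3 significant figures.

R ≈ 31.4 mm/hr; total ≈ 440 mm

Column moisture flux per unit crosswind length is F = V × PW.
Inflow: F_in = 24.3 × 34.5 = 838.35 mm·m/s
Outflow: F_out = 16.8 × 22.1 = 371.28 mm·m/s
Steady-state rate R = (F_in − F_out)/L = (838.35 − 371.28) / 53500 m = 8.730e-03 mm/s.
R = 8.730e-03 × 3600 = 31.4 mm/hr.
Over 14 h: total = 31.4 × 14 = 439.6 ≈ 440 mm.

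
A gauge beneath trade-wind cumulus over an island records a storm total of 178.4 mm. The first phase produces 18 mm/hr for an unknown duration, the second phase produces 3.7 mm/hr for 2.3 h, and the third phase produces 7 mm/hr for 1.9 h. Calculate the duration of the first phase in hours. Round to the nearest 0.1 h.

duration ≈ 8.7 h

Known phases: 3.7 × 2.3 + 7 × 1.9 = 8.51 + 13.3 = 21.81 mm.
Remaining depth = 178.4 − 21.81 = 156.59 mm.
Duration = 156.59 / 18 = 8.7 h.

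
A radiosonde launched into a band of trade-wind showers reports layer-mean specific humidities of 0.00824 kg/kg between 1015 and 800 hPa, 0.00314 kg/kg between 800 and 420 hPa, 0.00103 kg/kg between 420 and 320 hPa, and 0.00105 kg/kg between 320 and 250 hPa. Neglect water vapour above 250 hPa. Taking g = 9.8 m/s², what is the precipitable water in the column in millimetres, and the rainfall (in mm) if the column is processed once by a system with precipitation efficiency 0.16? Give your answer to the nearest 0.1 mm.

Precipitable water is the column-integrated vapour mass per unit area: PW = (1/g) Σ q̄ Δp, with q in kg/kg and Δp in Pa (1 kg/m² of water = 1 mm).
Layer 1015–800 hPa: Δp = 215 hPa = 21500 Pa, q̄ = 0.00824 kg/kg → 0.00824 × 21500 / 9.8 = 18.08 mm
Layer 800–420 hPa: Δp = 380 hPa = 38000 Pa, q̄ = 0.00314 kg/kg → 0.00314 × 38000 / 9.8 = 12.18 mm
Layer 420–320 hPa: Δp = 100 hPa = 10000 Pa, q̄ = 0.00103 kg/kg → 0.00103 × 10000 / 9.8 = 1.05 mm
Layer 320–250 hPa: Δp = 70 hPa = 7000 Pa, q̄ = 0.00105 kg/kg → 0.00105 × 7000 / 9.8 = 0.75 mm
PW = 18.08 + 12.18 + 1.05 + 0.75 = 32.06 ≈ 32.1 mm.
Rainfall = ε × PW = 0.16 × 32.1 = 5.1 mm.

PW ≈ 32.1 mm; rainfall ≈ 5.1 mm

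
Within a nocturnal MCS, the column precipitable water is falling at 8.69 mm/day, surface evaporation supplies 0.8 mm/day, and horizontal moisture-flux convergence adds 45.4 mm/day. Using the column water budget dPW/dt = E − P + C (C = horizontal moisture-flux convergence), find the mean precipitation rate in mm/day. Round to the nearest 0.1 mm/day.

dPW/dt = -8.69 mm/day.
P = E + C − dPW/dt = 0.8 + (45.4) − (-8.69) = 54.9 mm/day.

P ≈ 54.9 mm/day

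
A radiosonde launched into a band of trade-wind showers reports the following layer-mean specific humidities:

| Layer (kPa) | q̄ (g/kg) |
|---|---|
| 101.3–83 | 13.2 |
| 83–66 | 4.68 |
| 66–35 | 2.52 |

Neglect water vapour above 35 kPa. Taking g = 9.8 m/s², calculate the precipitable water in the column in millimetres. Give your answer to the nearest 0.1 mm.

Precipitable water is the column-integrated vapour mass per unit area: PW = (1/g) Σ q̄ Δp, with q in kg/kg and Δp in Pa (1 kg/m² of water = 1 mm).
Layer 101.3–83 kPa: Δp = 183 hPa = 18300 Pa, q̄ = 0.0132 kg/kg → 0.0132 × 18300 / 9.8 = 24.65 mm
Layer 83–66 kPa: Δp = 170 hPa = 17000 Pa, q̄ = 0.00468 kg/kg → 0.00468 × 17000 / 9.8 = 8.12 mm
Layer 66–35 kPa: Δp = 310 hPa = 31000 Pa, q̄ = 0.00252 kg/kg → 0.00252 × 31000 / 9.8 = 7.97 mm
PW = 24.65 + 8.12 + 7.97 = 40.74 ≈ 40.7 mm.

PW ≈ 40.7 mm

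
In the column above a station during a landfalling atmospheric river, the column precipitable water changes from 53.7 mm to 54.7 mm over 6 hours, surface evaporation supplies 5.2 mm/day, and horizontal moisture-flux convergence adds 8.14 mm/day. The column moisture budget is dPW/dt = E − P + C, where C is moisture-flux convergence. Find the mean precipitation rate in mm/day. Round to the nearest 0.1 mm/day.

dPW/dt = (54.7 − 53.7) mm / (6/24 day) = +4.000 mm/day.
P = E + C − dPW/dt = 5.2 + (8.14) − (+4.000) = 9.3 mm/day.

P ≈ 9.3 mm/day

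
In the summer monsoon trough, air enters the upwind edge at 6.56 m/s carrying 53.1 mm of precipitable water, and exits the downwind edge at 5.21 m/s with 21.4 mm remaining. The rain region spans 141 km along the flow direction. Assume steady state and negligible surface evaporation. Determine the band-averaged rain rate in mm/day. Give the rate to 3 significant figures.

R ≈ 145 mm/day

Column moisture flux per unit crosswind length is F = V × PW.
Inflow: F_in = 6.56 × 53.1 = 348.336 mm·m/s
Outflow: F_out = 5.21 × 21.4 = 111.494 mm·m/s
Steady-state rate R = (F_in − F_out)/L = (348.336 − 111.494) / 141000 m = 1.680e-03 mm/s.
R = 1.680e-03 × 3600 × 24 = 145 mm/day.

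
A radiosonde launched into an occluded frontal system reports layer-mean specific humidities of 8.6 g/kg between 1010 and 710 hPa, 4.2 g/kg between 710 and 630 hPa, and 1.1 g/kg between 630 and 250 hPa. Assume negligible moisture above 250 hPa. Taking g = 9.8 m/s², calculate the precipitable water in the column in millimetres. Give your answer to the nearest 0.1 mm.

PW ≈ 34.0 mm

Precipitable water is the column-integrated vapour mass per unit area: PW = (1/g) Σ q̄ Δp, with q in kg/kg and Δp in Pa (1 kg/m² of water = 1 mm).
Layer 1010–710 hPa: Δp = 300 hPa = 30000 Pa, q̄ = 0.0086 kg/kg → 0.0086 × 30000 / 9.8 = 26.33 mm
Layer 710–630 hPa: Δp = 80 hPa = 8000 Pa, q̄ = 0.0042 kg/kg → 0.0042 × 8000 / 9.8 = 3.43 mm
Layer 630–250 hPa: Δp = 380 hPa = 38000 Pa, q̄ = 0.0011 kg/kg → 0.0011 × 38000 / 9.8 = 4.27 mm
PW = 26.33 + 3.43 + 4.27 = 34.03 ≈ 34.0 mm.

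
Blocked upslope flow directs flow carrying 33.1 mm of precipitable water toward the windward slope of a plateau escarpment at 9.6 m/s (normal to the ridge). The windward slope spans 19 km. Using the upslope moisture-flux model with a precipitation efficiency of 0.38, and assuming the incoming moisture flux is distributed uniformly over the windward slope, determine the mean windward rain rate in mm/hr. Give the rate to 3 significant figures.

Incoming column moisture flux per unit ridge length: F = V × PW = 9.6 × 33.1 = 317.76 mm·m/s.
Spread over the 19 km slope with efficiency ε = 0.38: R = ε·F/W = 0.38 × 317.76 / 19000 m = 6.355e-03 mm/s.
R = 6.355e-03 × 3600 = 22.9 mm/hr.

R ≈ 22.9 mm/hr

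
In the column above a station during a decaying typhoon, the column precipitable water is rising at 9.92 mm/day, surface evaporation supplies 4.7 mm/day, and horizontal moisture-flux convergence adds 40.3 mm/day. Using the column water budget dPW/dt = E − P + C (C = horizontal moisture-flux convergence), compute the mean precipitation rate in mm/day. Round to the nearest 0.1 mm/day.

P ≈ 35.1 mm/day

dPW/dt = +9.92 mm/day.
P = E + C − dPW/dt = 4.7 + (40.3) − (+9.92) = 35.1 mm/day.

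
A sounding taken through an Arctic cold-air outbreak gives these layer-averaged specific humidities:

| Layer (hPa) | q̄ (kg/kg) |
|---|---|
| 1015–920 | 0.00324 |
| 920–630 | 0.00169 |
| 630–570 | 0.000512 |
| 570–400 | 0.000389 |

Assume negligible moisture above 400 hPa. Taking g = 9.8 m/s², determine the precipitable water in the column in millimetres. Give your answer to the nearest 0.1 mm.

Precipitable water is the column-integrated vapour mass per unit area: PW = (1/g) Σ q̄ Δp, with q in kg/kg and Δp in Pa (1 kg/m² of water = 1 mm).
Layer 1015–920 hPa: Δp = 95 hPa = 9500 Pa, q̄ = 0.00324 kg/kg → 0.00324 × 9500 / 9.8 = 3.14 mm
Layer 920–630 hPa: Δp = 290 hPa = 29000 Pa, q̄ = 0.00169 kg/kg → 0.00169 × 29000 / 9.8 = 5.00 mm
Layer 630–570 hPa: Δp = 60 hPa = 6000 Pa, q̄ = 0.000512 kg/kg → 0.000512 × 6000 / 9.8 = 0.31 mm
Layer 570–400 hPa: Δp = 170 hPa = 17000 Pa, q̄ = 0.000389 kg/kg → 0.000389 × 17000 / 9.8 = 0.67 mm
PW = 3.14 + 5.00 + 0.31 + 0.67 = 9.12 ≈ 9.1 mm.

PW ≈ 9.1 mm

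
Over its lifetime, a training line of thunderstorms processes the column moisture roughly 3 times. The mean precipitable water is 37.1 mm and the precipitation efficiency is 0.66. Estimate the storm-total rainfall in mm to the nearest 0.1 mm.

Each cycle deposits ε × PW = 0.66 × 37.1 = 24.486 mm.
Over 3 cycles: 3 × 24.486 = 73.5 mm.

rainfall ≈ 73.5 mm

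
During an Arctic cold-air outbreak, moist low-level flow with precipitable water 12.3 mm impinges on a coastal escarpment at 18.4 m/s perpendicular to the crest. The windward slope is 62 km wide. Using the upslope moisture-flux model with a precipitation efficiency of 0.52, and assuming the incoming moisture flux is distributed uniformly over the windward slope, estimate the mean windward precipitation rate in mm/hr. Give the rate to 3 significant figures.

R ≈ 6.83 mm/hr

Incoming column moisture flux per unit ridge length: F = V × PW = 18.4 × 12.3 = 226.32 mm·m/s.
Spread over the 62 km slope with efficiency ε = 0.52: R = ε·F/W = 0.52 × 226.32 / 62000 m = 1.898e-03 mm/s.
R = 1.898e-03 × 3600 = 6.83 mm/hr.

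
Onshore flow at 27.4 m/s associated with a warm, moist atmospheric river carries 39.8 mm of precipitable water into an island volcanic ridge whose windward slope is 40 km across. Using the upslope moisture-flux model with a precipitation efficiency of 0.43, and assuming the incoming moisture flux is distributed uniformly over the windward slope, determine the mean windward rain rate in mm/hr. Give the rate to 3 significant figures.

Incoming column moisture flux per unit ridge length: F = V × PW = 27.4 × 39.8 = 1090.52 mm·m/s.
Spread over the 40 km slope with efficiency ε = 0.43: R = ε·F/W = 0.43 × 1090.52 / 40000 m = 1.172e-02 mm/s.
R = 1.172e-02 × 3600 = 42.2 mm/hr.

R ≈ 42.2 mm/hr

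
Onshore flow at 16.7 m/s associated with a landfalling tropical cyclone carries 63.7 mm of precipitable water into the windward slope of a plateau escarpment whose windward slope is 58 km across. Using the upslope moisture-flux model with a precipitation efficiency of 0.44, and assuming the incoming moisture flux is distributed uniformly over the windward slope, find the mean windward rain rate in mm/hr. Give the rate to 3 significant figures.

R ≈ 29.1 mm/hr

Incoming column moisture flux per unit ridge length: F = V × PW = 16.7 × 63.7 = 1063.79 mm·m/s.
Spread over the 58 km slope with efficiency ε = 0.44: R = ε·F/W = 0.44 × 1063.79 / 58000 m = 8.070e-03 mm/s.
R = 8.070e-03 × 3600 = 29.1 mm/hr.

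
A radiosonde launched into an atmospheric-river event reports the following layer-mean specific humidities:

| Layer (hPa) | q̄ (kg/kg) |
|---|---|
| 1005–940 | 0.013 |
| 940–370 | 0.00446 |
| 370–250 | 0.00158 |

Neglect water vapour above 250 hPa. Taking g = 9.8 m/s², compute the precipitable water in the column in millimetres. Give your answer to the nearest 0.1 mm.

PW ≈ 36.5 mm

Precipitable water is the column-integrated vapour mass per unit area: PW = (1/g) Σ q̄ Δp, with q in kg/kg and Δp in Pa (1 kg/m² of water = 1 mm).
Layer 1005–940 hPa: Δp = 65 hPa = 6500 Pa, q̄ = 0.013 kg/kg → 0.013 × 6500 / 9.8 = 8.62 mm
Layer 940–370 hPa: Δp = 570 hPa = 57000 Pa, q̄ = 0.00446 kg/kg → 0.00446 × 57000 / 9.8 = 25.94 mm
Layer 370–250 hPa: Δp = 120 hPa = 12000 Pa, q̄ = 0.00158 kg/kg → 0.00158 × 12000 / 9.8 = 1.93 mm
PW = 8.62 + 25.94 + 1.93 = 36.49 ≈ 36.5 mm.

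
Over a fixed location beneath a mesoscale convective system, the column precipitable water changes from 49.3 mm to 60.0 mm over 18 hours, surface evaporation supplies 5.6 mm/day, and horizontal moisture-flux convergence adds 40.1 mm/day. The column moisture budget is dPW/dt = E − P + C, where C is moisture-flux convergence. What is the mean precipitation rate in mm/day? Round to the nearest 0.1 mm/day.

P ≈ 31.4 mm/day

dPW/dt = (60.0 − 49.3) mm / (18/24 day) = +14.267 mm/day.
P = E + C − dPW/dt = 5.6 + (40.1) − (+14.267) = 31.4 mm/day.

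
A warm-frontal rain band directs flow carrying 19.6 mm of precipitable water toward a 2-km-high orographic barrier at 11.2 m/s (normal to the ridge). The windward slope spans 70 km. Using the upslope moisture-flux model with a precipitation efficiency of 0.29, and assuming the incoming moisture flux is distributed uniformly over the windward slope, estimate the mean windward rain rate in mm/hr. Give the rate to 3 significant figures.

Incoming column moisture flux per unit ridge length: F = V × PW = 11.2 × 19.6 = 219.52 mm·m/s.
Spread over the 70 km slope with efficiency ε = 0.29: R = ε·F/W = 0.29 × 219.52 / 70000 m = 9.094e-04 mm/s.
R = 9.094e-04 × 3600 = 3.27 mm/hr.

R ≈ 3.27 mm/hr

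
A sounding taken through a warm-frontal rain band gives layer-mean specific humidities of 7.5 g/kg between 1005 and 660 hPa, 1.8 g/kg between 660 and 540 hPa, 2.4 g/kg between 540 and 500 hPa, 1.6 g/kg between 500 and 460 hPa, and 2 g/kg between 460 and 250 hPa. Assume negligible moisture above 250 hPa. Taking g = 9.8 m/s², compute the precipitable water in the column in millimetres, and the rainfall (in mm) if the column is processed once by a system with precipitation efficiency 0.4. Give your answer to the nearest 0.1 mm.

Precipitable water is the column-integrated vapour mass per unit area: PW = (1/g) Σ q̄ Δp, with q in kg/kg and Δp in Pa (1 kg/m² of water = 1 mm).
Layer 1005–660 hPa: Δp = 345 hPa = 34500 Pa, q̄ = 0.0075 kg/kg → 0.0075 × 34500 / 9.8 = 26.40 mm
Layer 660–540 hPa: Δp = 120 hPa = 12000 Pa, q̄ = 0.0018 kg/kg → 0.0018 × 12000 / 9.8 = 2.20 mm
Layer 540–500 hPa: Δp = 40 hPa = 4000 Pa, q̄ = 0.0024 kg/kg → 0.0024 × 4000 / 9.8 = 0.98 mm
Layer 500–460 hPa: Δp = 40 hPa = 4000 Pa, q̄ = 0.0016 kg/kg → 0.0016 × 4000 / 9.8 = 0.65 mm
Layer 460–250 hPa: Δp = 210 hPa = 21000 Pa, q̄ = 0.002 kg/kg → 0.002 × 21000 / 9.8 = 4.29 mm
PW = 26.40 + 2.20 + 0.98 + 0.65 + 4.29 = 34.52 ≈ 34.5 mm.
Rainfall = ε × PW = 0.4 × 34.5 = 13.8 mm.

PW ≈ 34.5 mm; rainfall ≈ 13.8 mm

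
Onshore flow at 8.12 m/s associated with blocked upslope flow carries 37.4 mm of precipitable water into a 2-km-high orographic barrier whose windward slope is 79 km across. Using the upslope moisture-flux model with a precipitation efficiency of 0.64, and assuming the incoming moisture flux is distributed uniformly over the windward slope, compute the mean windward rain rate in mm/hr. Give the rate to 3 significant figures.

R ≈ 8.86 mm/hr

Incoming column moisture flux per unit ridge length: F = V × PW = 8.12 × 37.4 = 303.688 mm·m/s.
Spread over the 79 km slope with efficiency ε = 0.64: R = ε·F/W = 0.64 × 303.688 / 79000 m = 2.460e-03 mm/s.
R = 2.460e-03 × 3600 = 8.86 mm/hr.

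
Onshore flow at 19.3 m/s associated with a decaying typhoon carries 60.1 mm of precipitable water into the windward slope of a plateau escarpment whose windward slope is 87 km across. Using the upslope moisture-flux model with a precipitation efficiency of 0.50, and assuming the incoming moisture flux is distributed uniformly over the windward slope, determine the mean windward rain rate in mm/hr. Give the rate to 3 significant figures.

Incoming column moisture flux per unit ridge length: F = V × PW = 19.3 × 60.1 = 1159.93 mm·m/s.
Spread over the 87 km slope with efficiency ε = 0.50: R = ε·F/W = 0.50 × 1159.93 / 87000 m = 6.666e-03 mm/s.
R = 6.666e-03 × 3600 = 24.0 mm/hr.

R ≈ 24.0 mm/hr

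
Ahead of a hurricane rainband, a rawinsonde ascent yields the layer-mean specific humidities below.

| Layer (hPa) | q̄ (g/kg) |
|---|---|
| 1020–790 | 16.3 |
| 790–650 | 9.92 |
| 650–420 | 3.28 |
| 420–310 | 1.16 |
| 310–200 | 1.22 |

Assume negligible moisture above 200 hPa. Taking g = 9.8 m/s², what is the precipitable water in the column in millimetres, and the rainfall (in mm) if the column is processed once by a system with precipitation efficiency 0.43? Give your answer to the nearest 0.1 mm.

Precipitable water is the column-integrated vapour mass per unit area: PW = (1/g) Σ q̄ Δp, with q in kg/kg and Δp in Pa (1 kg/m² of water = 1 mm).
Layer 1020–790 hPa: Δp = 230 hPa = 23000 Pa, q̄ = 0.0163 kg/kg → 0.0163 × 23000 / 9.8 = 38.26 mm
Layer 790–650 hPa: Δp = 140 hPa = 14000 Pa, q̄ = 0.00992 kg/kg → 0.00992 × 14000 / 9.8 = 14.17 mm
Layer 650–420 hPa: Δp = 230 hPa = 23000 Pa, q̄ = 0.00328 kg/kg → 0.00328 × 23000 / 9.8 = 7.70 mm
Layer 420–310 hPa: Δp = 110 hPa = 11000 Pa, q̄ = 0.00116 kg/kg → 0.00116 × 11000 / 9.8 = 1.30 mm
Layer 310–200 hPa: Δp = 110 hPa = 11000 Pa, q̄ = 0.00122 kg/kg → 0.00122 × 11000 / 9.8 = 1.37 mm
PW = 38.26 + 14.17 + 7.70 + 1.30 + 1.37 = 62.80 ≈ 62.8 mm.
Rainfall = ε × PW = 0.43 × 62.8 = 27.0 mm.

PW ≈ 62.8 mm; rainfall ≈ 27.0 mm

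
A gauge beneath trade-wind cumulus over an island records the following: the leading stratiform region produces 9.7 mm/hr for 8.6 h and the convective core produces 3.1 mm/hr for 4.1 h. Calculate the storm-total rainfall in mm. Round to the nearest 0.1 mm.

Total = Σ Rᵢ Δtᵢ = 9.7 × 8.6 + 3.1 × 4.1
      = 83.42 + 12.71 = 96.1 mm.

total ≈ 96.1 mm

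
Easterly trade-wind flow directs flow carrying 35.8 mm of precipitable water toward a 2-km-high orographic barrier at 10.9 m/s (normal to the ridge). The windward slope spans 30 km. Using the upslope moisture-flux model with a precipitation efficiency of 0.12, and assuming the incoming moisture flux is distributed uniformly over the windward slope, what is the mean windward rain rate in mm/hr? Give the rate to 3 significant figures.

Incoming column moisture flux per unit ridge length: F = V × PW = 10.9 × 35.8 = 390.22 mm·m/s.
Spread over the 30 km slope with efficiency ε = 0.12: R = ε·F/W = 0.12 × 390.22 / 30000 m = 1.561e-03 mm/s.
R = 1.561e-03 × 3600 = 5.62 mm/hr.

R ≈ 5.62 mm/hr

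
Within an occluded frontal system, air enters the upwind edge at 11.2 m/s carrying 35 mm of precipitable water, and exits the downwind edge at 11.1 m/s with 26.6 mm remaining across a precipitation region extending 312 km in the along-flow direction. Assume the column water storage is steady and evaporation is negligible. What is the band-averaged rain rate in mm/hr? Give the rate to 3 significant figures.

Column moisture flux per unit crosswind length is F = V × PW.
Inflow: F_in = 11.2 × 35 = 392 mm·m/s
Outflow: F_out = 11.1 × 26.6 = 295.26 mm·m/s
Steady-state rate R = (F_in − F_out)/L = (392 − 295.26) / 312000 m = 3.101e-04 mm/s.
R = 3.101e-04 × 3600 = 1.12 mm/hr.

R ≈ 1.12 mm/hr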